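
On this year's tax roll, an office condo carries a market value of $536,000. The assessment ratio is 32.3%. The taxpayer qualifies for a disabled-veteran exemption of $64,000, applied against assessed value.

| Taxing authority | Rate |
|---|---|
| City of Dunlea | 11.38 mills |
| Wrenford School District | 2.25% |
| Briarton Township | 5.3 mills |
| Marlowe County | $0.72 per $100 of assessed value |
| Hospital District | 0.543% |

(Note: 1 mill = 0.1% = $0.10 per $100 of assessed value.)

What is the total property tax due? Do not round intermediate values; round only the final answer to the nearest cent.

$5,653.92

Assessed value = $536,000 × 0.323 = $173,128
Taxable value = $173,128 − $64,000 = $109,128
City of Dunlea: $109,128 × 0.01138 = $1,241.87664
Wrenford School District: $109,128 × 0.0225 = $2,455.38
Briarton Township: $109,128 × 0.0053 = $578.3784
Marlowe County: $109,128 × 0.0072 = $785.7216
Hospital District: $109,128 × 0.00543 = $592.56504
Total = $5,653.92168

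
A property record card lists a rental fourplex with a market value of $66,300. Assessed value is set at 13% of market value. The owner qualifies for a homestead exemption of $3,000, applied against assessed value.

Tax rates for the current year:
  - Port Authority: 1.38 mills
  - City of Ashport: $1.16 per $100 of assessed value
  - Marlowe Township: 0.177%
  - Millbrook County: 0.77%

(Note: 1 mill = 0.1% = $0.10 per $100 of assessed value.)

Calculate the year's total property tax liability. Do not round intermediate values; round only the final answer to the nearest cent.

Assessed value = $66,300 × 0.13 = $8,619
Taxable value = $8,619 − $3,000 = $5,619
Port Authority: $5,619 × 0.00138 = $7.75422
City of Ashport: $5,619 × 0.0116 = $65.1804
Marlowe Township: $5,619 × 0.00177 = $9.94563
Millbrook County: $5,619 × 0.0077 = $43.2663
Total = $126.14655

$126.15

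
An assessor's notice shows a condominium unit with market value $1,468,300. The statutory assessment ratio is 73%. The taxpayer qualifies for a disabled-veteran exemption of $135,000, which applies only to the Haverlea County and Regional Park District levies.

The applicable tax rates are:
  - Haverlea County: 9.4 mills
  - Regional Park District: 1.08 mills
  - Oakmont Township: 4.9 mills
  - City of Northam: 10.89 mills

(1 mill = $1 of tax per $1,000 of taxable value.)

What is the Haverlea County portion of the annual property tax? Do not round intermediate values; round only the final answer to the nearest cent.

$8,806.47

Assessed value = $1,468,300 × 0.73 = $1,071,859
Haverlea County taxable value = $1,071,859 − $135,000 = $936,859
Haverlea County levy = $936,859 × 0.0094 = $8,806.4746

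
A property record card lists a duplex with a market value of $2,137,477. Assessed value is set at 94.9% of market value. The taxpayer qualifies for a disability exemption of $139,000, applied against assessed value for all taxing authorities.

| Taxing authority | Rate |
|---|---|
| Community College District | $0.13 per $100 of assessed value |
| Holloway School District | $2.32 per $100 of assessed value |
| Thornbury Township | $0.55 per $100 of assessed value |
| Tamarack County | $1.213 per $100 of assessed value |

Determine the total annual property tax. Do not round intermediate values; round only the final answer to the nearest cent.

$79,603.19

Assessed value = $2,137,477 × 0.949 = $2,028,465.673
Taxable value = $2,028,465.673 − $139,000 = $1,889,465.673
Community College District: $1,889,465.673 × 0.0013 = $2,456.3053749
Holloway School District: $1,889,465.673 × 0.0232 = $43,835.6036136
Thornbury Township: $1,889,465.673 × 0.0055 = $10,392.0612015
Tamarack County: $1,889,465.673 × 0.01213 = $22,919.21861349
Total = $2,456.3053749 + $43,835.6036136 + $10,392.0612015 + $22,919.21861349 = $79,603.18880349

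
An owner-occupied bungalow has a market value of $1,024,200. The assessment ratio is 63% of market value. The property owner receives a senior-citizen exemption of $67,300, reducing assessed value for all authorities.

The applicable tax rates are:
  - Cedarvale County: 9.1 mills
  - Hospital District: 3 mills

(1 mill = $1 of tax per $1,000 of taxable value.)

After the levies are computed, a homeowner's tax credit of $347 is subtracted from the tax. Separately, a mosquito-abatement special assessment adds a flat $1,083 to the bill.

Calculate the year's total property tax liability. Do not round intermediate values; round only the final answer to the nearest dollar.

Assessed value = $1,024,200 × 0.63 = $645,246
Taxable value = $645,246 − $67,300 = $577,946
Cedarvale County: $577,946 × 0.0091 = $5,259.3086
Hospital District: $577,946 × 0.003 = $1,733.838
Levies subtotal = $6,993.1466
After credit = $6,993.1466 − $347 = $6,646.1466
Total = $6,646.1466 + $1,083 = $7,729.1466

$7,729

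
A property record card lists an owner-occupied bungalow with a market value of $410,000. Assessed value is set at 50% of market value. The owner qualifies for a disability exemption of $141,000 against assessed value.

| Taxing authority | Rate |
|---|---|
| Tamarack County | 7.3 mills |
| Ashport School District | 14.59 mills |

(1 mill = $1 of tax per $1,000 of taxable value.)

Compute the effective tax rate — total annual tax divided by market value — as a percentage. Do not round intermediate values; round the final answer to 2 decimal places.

Assessed value = $410,000 × 0.5 = $205,000
Taxable value = $205,000 − $141,000 = $64,000
Tamarack County: $64,000 × 0.0073 = $467.2
Ashport School District: $64,000 × 0.01459 = $933.76
Total tax = $1,400.96
Effective rate = $1,400.96 ÷ $410,000 = 0.34% of market value

0.34%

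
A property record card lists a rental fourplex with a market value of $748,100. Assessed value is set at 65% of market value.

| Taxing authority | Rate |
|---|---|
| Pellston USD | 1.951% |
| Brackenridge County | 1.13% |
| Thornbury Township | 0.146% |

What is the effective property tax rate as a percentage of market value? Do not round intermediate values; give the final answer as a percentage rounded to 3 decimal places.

2.098%

Assessed value = $748,100 × 0.65 = $486,265
Pellston USD: $486,265 × 0.01951 = $9,487.03015
Brackenridge County: $486,265 × 0.0113 = $5,494.7945
Thornbury Township: $486,265 × 0.00146 = $709.9469
Total tax = $15,691.77155
Effective rate = $15,691.77155 ÷ $748,100 = 2.098% of market value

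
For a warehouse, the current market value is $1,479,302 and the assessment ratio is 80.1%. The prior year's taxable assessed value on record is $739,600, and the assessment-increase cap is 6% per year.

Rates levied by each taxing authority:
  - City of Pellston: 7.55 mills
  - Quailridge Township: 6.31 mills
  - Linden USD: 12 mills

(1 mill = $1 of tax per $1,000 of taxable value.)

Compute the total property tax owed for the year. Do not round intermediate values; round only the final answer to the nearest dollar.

$20,274

Uncapped assessed value = $1,479,302 × 0.801 = $1,184,920.902
Cap limit = $739,600 × 1.06 = $783,976
Taxable assessed value = min($1,184,920.902, $783,976) = $783,976 (cap binds)
City of Pellston: $783,976 × 0.00755 = $5,919.0188
Quailridge Township: $783,976 × 0.00631 = $4,946.88856
Linden USD: $783,976 × 0.012 = $9,407.712
Total = $20,273.61936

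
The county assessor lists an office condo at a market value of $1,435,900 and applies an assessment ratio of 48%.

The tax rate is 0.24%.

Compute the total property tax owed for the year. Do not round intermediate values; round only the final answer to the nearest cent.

Assessed value = $1,435,900 × 0.48 = $689,232
Tax = $689,232 × 0.0024 = $1,654.1568

$1,654.16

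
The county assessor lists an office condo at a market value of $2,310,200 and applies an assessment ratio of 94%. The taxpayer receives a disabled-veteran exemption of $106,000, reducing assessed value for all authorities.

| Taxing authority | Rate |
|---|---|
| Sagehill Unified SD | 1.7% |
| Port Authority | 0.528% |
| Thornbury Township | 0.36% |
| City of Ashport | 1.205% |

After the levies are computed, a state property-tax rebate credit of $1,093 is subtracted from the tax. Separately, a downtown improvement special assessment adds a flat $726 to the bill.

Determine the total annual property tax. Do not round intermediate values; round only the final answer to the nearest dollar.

$77,981

Assessed value = $2,310,200 × 0.94 = $2,171,588
Taxable value = $2,171,588 − $106,000 = $2,065,588
Sagehill Unified SD: $2,065,588 × 0.017 = $35,114.996
Port Authority: $2,065,588 × 0.00528 = $10,906.30464
Thornbury Township: $2,065,588 × 0.0036 = $7,436.1168
City of Ashport: $2,065,588 × 0.01205 = $24,890.3354
Levies subtotal = $78,347.75284
After credit = $78,347.75284 − $1,093 = $77,254.75284
Total = $77,254.75284 + $726 = $77,980.75284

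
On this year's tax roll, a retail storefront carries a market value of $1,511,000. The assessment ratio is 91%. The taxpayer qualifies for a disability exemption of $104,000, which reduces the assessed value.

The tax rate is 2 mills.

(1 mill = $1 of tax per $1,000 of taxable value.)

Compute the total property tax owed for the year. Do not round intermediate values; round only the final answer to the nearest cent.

$2,542.02

Assessed value = $1,511,000 × 0.91 = $1,375,010
Taxable value = $1,375,010 − $104,000 = $1,271,010
Tax = $1,271,010 × 0.002 = $2,542.02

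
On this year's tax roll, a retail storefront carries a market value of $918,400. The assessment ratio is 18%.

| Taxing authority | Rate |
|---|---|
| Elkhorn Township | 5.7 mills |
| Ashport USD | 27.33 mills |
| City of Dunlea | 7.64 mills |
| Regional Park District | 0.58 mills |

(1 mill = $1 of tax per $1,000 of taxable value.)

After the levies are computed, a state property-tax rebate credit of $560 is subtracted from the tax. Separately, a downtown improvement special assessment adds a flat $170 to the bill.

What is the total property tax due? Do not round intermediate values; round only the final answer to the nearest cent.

$6,429.12

Assessed value = $918,400 × 0.18 = $165,312
Elkhorn Township: $165,312 × 0.0057 = $942.2784
Ashport USD: $165,312 × 0.02733 = $4,517.97696
City of Dunlea: $165,312 × 0.00764 = $1,262.98368
Regional Park District: $165,312 × 0.00058 = $95.88096
Levies subtotal = $6,819.12
After credit = $6,819.12 − $560 = $6,259.12
Total = $6,259.12 + $170 = $6,429.12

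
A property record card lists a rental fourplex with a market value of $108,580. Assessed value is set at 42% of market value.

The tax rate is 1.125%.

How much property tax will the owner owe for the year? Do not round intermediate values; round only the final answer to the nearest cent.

$513.04

Assessed value = $108,580 × 0.42 = $45,603.6
Tax = $45,603.6 × 0.01125 = $513.0405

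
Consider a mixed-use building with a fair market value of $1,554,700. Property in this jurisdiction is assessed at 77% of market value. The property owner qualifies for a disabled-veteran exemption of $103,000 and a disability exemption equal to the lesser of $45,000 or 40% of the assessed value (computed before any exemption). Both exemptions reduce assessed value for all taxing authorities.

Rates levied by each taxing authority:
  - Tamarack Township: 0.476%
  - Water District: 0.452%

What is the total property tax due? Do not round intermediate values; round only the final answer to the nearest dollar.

$9,736

Assessed value = $1,554,700 × 0.77 = $1,197,119
Disability exemption = min($45,000, 40% × $1,197,119) = min($45,000, $478,847.6) = $45,000 (dollar cap binds)
Taxable value = $1,197,119 − $103,000 − $45,000 = $1,049,119
Tamarack Township: $1,049,119 × 0.00476 = $4,993.80644
Water District: $1,049,119 × 0.00452 = $4,742.01788
Total = $9,735.82432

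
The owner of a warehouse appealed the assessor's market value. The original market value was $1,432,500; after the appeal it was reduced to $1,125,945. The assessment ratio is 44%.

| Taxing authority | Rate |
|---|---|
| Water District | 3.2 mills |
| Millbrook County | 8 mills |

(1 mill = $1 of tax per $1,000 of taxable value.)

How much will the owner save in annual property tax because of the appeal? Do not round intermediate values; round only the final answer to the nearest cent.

Old assessed value = $1,432,500 × 0.44 = $630,300
New assessed value = $1,125,945 × 0.44 = $495,415.8
Combined rate = 0.0032 + 0.008 = 0.0112
Old tax = $630,300 × 0.0112 = $7,059.36
New tax = $495,415.8 × 0.0112 = $5,548.65696
Reduction = $7,059.36 − $5,548.65696 = $1,510.70304

$1,510.70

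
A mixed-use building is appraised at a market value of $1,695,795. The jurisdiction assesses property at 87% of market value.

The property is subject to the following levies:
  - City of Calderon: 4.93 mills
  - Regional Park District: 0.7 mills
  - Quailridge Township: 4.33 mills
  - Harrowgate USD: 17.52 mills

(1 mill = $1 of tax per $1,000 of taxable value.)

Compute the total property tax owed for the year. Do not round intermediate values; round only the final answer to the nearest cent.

Assessed value = $1,695,795 × 0.87 = $1,475,341.65
City of Calderon: $1,475,341.65 × 0.00493 = $7,273.4343345
Regional Park District: $1,475,341.65 × 0.0007 = $1,032.739155
Quailridge Township: $1,475,341.65 × 0.00433 = $6,388.2293445
Harrowgate USD: $1,475,341.65 × 0.01752 = $25,847.985708
Total = $7,273.4343345 + $1,032.739155 + $6,388.2293445 + $25,847.985708 = $40,542.388542

$40,542.39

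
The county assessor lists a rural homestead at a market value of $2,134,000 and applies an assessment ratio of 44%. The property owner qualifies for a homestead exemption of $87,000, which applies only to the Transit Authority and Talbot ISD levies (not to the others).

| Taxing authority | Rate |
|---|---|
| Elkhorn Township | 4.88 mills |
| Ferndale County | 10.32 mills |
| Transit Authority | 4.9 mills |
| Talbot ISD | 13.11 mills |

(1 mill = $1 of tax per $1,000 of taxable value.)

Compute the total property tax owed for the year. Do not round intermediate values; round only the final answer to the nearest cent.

Assessed value = $2,134,000 × 0.44 = $938,960
Elkhorn Township: $938,960 × 0.00488 = $4,582.1248
Ferndale County: $938,960 × 0.01032 = $9,690.0672
Transit Authority: ($938,960 − $87,000) × 0.0049 = $851,960 × 0.0049 = $4,174.604
Talbot ISD: ($938,960 − $87,000) × 0.01311 = $851,960 × 0.01311 = $11,169.1956
Total = $29,615.9916

$29,615.99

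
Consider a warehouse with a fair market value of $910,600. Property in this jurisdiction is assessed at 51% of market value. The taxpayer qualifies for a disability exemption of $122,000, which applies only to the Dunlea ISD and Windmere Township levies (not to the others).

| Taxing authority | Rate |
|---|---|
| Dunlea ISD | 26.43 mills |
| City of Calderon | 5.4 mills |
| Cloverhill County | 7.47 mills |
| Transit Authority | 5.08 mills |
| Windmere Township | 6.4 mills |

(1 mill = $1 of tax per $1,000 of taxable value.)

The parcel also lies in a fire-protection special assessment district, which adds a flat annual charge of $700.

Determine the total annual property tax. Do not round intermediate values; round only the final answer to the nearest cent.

$20,277.28

Assessed value = $910,600 × 0.51 = $464,406
Dunlea ISD: ($464,406 − $122,000) × 0.02643 = $342,406 × 0.02643 = $9,049.79058
City of Calderon: $464,406 × 0.0054 = $2,507.7924
Cloverhill County: $464,406 × 0.00747 = $3,469.11282
Transit Authority: $464,406 × 0.00508 = $2,359.18248
Windmere Township: ($464,406 − $122,000) × 0.0064 = $342,406 × 0.0064 = $2,191.3984
Levies subtotal = $19,577.27668
Total = $19,577.27668 + $700 = $20,277.27668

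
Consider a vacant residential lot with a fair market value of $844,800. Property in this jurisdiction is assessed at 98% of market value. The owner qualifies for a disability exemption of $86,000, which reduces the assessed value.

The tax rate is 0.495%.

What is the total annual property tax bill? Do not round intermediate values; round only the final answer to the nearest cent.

$3,672.42

Assessed value = $844,800 × 0.98 = $827,904
Taxable value = $827,904 − $86,000 = $741,904
Tax = $741,904 × 0.00495 = $3,672.4248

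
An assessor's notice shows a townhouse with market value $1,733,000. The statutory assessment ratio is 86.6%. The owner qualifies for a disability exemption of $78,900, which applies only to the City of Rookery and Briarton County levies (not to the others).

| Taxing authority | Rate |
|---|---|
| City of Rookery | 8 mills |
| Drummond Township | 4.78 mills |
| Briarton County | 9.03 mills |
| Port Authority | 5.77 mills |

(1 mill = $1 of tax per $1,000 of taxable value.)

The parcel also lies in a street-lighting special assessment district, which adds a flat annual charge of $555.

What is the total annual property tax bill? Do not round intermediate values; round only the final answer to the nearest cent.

$40,602.79

Assessed value = $1,733,000 × 0.866 = $1,500,778
City of Rookery: ($1,500,778 − $78,900) × 0.008 = $1,421,878 × 0.008 = $11,375.024
Drummond Township: $1,500,778 × 0.00478 = $7,173.71884
Briarton County: ($1,500,778 − $78,900) × 0.00903 = $1,421,878 × 0.00903 = $12,839.55834
Port Authority: $1,500,778 × 0.00577 = $8,659.48906
Levies subtotal = $40,047.79024
Total = $40,047.79024 + $555 = $40,602.79024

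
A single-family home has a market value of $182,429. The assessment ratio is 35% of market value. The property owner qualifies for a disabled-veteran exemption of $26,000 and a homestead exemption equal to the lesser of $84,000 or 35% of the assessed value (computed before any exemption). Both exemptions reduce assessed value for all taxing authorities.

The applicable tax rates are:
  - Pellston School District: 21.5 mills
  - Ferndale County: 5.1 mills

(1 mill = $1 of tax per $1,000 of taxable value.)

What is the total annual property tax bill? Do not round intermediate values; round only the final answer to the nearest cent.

$412.37

Assessed value = $182,429 × 0.35 = $63,850.15
Homestead exemption = min($84,000, 35% × $63,850.15) = min($84,000, $22,347.5525) = $22,347.5525 (percentage binds)
Taxable value = $63,850.15 − $26,000 − $22,347.5525 = $15,502.5975
Pellston School District: $15,502.5975 × 0.0215 = $333.30584625
Ferndale County: $15,502.5975 × 0.0051 = $79.06324725
Total = $412.3690935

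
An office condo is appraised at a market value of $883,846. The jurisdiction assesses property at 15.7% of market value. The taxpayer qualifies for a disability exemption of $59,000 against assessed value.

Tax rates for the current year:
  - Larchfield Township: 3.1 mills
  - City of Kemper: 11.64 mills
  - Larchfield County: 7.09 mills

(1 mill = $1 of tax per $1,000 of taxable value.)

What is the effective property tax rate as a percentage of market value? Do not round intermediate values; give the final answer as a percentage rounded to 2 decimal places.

0.20%

Assessed value = $883,846 × 0.157 = $138,763.822
Taxable value = $138,763.822 − $59,000 = $79,763.822
Larchfield Township: $79,763.822 × 0.0031 = $247.2678482
City of Kemper: $79,763.822 × 0.01164 = $928.45088808
Larchfield County: $79,763.822 × 0.00709 = $565.52549798
Total tax = $1,741.24423426
Effective rate = $1,741.24423426 ÷ $883,846 = 0.20% of market value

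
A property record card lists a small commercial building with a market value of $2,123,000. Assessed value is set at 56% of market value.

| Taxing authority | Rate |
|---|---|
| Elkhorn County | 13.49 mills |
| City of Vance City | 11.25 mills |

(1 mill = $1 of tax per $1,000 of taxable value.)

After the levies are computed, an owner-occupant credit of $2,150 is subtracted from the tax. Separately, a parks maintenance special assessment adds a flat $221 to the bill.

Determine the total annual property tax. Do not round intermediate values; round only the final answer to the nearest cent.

Assessed value = $2,123,000 × 0.56 = $1,188,880
Elkhorn County: $1,188,880 × 0.01349 = $16,037.9912
City of Vance City: $1,188,880 × 0.01125 = $13,374.9
Levies subtotal = $29,412.8912
After credit = $29,412.8912 − $2,150 = $27,262.8912
Total = $27,262.8912 + $221 = $27,483.8912

$27,483.89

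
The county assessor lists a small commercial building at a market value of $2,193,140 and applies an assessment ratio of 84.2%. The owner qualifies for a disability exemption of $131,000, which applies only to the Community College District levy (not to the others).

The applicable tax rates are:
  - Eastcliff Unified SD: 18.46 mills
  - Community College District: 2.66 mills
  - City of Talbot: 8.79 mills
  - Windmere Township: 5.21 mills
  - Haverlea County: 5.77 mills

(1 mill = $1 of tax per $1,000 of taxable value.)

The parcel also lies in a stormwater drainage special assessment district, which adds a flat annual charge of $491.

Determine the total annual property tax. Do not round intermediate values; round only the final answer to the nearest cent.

Assessed value = $2,193,140 × 0.842 = $1,846,623.88
Eastcliff Unified SD: $1,846,623.88 × 0.01846 = $34,088.6768248
Community College District: ($1,846,623.88 − $131,000) × 0.00266 = $1,715,623.88 × 0.00266 = $4,563.5595208
City of Talbot: $1,846,623.88 × 0.00879 = $16,231.8239052
Windmere Township: $1,846,623.88 × 0.00521 = $9,620.9104148
Haverlea County: $1,846,623.88 × 0.00577 = $10,655.0197876
Levies subtotal = $75,159.9904532
Total = $75,159.9904532 + $491 = $75,650.9904532

$75,650.99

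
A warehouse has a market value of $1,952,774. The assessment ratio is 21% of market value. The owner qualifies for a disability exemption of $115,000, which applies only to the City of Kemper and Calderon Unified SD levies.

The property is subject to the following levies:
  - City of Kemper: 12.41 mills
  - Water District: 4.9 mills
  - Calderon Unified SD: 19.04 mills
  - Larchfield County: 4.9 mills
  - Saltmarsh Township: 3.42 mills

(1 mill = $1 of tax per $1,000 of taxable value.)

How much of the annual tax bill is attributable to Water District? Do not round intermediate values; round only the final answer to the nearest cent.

Assessed value = $1,952,774 × 0.21 = $410,082.54
Water District taxable value = $410,082.54 (exemption does not apply)
Water District levy = $410,082.54 × 0.0049 = $2,009.404446

$2,009.40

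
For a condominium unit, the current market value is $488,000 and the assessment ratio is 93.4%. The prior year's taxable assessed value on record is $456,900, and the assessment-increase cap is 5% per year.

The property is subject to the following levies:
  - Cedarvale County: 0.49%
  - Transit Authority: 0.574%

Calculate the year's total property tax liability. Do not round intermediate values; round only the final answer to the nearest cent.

$4,849.63

Uncapped assessed value = $488,000 × 0.934 = $455,792
Cap limit = $456,900 × 1.05 = $479,745
Taxable assessed value = min($455,792, $479,745) = $455,792 (cap does not bind)
Cedarvale County: $455,792 × 0.0049 = $2,233.3808
Transit Authority: $455,792 × 0.00574 = $2,616.24608
Total = $4,849.62688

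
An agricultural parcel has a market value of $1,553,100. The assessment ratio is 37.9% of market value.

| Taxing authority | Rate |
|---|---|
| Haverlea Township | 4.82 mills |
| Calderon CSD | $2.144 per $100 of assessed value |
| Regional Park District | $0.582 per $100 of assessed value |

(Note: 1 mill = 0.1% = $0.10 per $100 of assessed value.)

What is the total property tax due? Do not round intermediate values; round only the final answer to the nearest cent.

Assessed value = $1,553,100 × 0.379 = $588,624.9
Haverlea Township: $588,624.9 × 0.00482 = $2,837.172018
Calderon CSD: $588,624.9 × 0.02144 = $12,620.117856
Regional Park District: $588,624.9 × 0.00582 = $3,425.796918
Total = $18,883.086792

$18,883.09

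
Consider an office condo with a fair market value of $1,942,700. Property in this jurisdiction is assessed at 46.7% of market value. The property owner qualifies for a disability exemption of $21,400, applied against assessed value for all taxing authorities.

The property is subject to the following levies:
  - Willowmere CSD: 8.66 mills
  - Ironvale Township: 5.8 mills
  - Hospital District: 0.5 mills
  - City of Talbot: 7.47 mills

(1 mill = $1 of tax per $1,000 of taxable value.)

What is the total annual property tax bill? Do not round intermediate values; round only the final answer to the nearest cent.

$19,869.41

Assessed value = $1,942,700 × 0.467 = $907,240.9
Taxable value = $907,240.9 − $21,400 = $885,840.9
Willowmere CSD: $885,840.9 × 0.00866 = $7,671.382194
Ironvale Township: $885,840.9 × 0.0058 = $5,137.87722
Hospital District: $885,840.9 × 0.0005 = $442.92045
City of Talbot: $885,840.9 × 0.00747 = $6,617.231523
Total = $7,671.382194 + $5,137.87722 + $442.92045 + $6,617.231523 = $19,869.411387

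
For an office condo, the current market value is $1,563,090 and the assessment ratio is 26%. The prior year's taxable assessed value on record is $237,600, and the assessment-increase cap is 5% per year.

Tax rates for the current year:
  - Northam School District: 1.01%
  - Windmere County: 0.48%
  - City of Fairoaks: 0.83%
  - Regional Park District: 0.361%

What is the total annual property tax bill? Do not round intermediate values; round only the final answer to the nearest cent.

$6,688.56

Uncapped assessed value = $1,563,090 × 0.26 = $406,403.4
Cap limit = $237,600 × 1.05 = $249,480
Taxable assessed value = min($406,403.4, $249,480) = $249,480 (cap binds)
Northam School District: $249,480 × 0.0101 = $2,519.748
Windmere County: $249,480 × 0.0048 = $1,197.504
City of Fairoaks: $249,480 × 0.0083 = $2,070.684
Regional Park District: $249,480 × 0.00361 = $900.6228
Total = $6,688.5588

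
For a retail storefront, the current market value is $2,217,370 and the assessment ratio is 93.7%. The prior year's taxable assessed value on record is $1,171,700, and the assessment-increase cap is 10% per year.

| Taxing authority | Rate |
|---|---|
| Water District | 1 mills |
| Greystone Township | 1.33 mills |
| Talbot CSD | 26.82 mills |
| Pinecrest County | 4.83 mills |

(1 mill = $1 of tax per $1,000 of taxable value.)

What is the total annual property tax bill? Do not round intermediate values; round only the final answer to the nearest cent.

Uncapped assessed value = $2,217,370 × 0.937 = $2,077,675.69
Cap limit = $1,171,700 × 1.1 = $1,288,870
Taxable assessed value = min($2,077,675.69, $1,288,870) = $1,288,870 (cap binds)
Water District: $1,288,870 × 0.001 = $1,288.87
Greystone Township: $1,288,870 × 0.00133 = $1,714.1971
Talbot CSD: $1,288,870 × 0.02682 = $34,567.4934
Pinecrest County: $1,288,870 × 0.00483 = $6,225.2421
Total = $43,795.8026

$43,795.80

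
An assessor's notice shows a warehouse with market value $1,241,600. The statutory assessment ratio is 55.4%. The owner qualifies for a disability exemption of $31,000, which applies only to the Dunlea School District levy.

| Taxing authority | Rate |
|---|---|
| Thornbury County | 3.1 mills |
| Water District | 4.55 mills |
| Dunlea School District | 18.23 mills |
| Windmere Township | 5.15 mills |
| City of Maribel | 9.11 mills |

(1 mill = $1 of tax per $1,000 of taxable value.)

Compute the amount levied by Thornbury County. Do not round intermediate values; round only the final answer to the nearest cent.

Assessed value = $1,241,600 × 0.554 = $687,846.4
Thornbury County taxable value = $687,846.4 (exemption does not apply)
Thornbury County levy = $687,846.4 × 0.0031 = $2,132.32384

$2,132.32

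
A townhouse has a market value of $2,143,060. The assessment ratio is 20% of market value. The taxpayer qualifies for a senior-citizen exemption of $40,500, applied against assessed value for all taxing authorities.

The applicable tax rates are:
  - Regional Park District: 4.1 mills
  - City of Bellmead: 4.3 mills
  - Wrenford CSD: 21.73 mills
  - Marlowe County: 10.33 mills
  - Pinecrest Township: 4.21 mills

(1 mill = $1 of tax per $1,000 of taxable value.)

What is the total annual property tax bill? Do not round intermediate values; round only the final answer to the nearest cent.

Assessed value = $2,143,060 × 0.2 = $428,612
Taxable value = $428,612 − $40,500 = $388,112
Regional Park District: $388,112 × 0.0041 = $1,591.2592
City of Bellmead: $388,112 × 0.0043 = $1,668.8816
Wrenford CSD: $388,112 × 0.02173 = $8,433.67376
Marlowe County: $388,112 × 0.01033 = $4,009.19696
Pinecrest Township: $388,112 × 0.00421 = $1,633.95152
Total = $1,591.2592 + $1,668.8816 + $8,433.67376 + $4,009.19696 + $1,633.95152 = $17,336.96304

$17,336.96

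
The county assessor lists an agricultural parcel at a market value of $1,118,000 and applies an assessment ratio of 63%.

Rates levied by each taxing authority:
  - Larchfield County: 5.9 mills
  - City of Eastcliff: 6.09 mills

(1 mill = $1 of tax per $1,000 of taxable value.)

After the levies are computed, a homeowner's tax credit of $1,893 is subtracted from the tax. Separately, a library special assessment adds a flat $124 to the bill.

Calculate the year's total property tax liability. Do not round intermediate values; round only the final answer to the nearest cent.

$6,676.04

Assessed value = $1,118,000 × 0.63 = $704,340
Larchfield County: $704,340 × 0.0059 = $4,155.606
City of Eastcliff: $704,340 × 0.00609 = $4,289.4306
Levies subtotal = $8,445.0366
After credit = $8,445.0366 − $1,893 = $6,552.0366
Total = $6,552.0366 + $124 = $6,676.0366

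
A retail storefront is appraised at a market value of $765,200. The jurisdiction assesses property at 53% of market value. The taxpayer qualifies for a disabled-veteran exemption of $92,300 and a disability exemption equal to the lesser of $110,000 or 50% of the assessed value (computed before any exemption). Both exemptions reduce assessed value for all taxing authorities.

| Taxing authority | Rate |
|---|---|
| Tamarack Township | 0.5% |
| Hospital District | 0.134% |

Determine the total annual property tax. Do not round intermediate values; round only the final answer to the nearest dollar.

$1,289

Assessed value = $765,200 × 0.53 = $405,556
Disability exemption = min($110,000, 50% × $405,556) = min($110,000, $202,778) = $110,000 (dollar cap binds)
Taxable value = $405,556 − $92,300 − $110,000 = $203,256
Tamarack Township: $203,256 × 0.005 = $1,016.28
Hospital District: $203,256 × 0.00134 = $272.36304
Total = $1,288.64304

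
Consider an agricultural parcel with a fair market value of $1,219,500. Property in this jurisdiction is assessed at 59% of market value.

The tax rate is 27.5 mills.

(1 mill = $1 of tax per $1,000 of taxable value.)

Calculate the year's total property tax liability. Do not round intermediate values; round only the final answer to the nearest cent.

$19,786.39

Assessed value = $1,219,500 × 0.59 = $719,505
Tax = $719,505 × 0.0275 = $19,786.3875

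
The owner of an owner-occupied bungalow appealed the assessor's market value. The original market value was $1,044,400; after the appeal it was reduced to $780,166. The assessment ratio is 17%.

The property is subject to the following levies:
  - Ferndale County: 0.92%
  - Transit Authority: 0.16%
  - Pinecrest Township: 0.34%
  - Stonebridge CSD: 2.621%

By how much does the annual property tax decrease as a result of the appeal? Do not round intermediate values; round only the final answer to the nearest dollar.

$1,815

Old assessed value = $1,044,400 × 0.17 = $177,548
New assessed value = $780,166 × 0.17 = $132,628.22
Combined rate = 0.0092 + 0.0016 + 0.0034 + 0.02621 = 0.04041
Old tax = $177,548 × 0.04041 = $7,174.71468
New tax = $132,628.22 × 0.04041 = $5,359.5063702
Reduction = $7,174.71468 − $5,359.5063702 = $1,815.2083098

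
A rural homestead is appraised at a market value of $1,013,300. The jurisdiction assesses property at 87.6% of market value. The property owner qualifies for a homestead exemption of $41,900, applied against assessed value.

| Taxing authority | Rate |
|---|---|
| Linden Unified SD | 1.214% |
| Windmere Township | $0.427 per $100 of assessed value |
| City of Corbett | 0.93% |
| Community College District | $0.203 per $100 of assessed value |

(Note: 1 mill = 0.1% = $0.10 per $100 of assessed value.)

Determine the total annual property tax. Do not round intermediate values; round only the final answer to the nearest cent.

$23,461.13

Assessed value = $1,013,300 × 0.876 = $887,650.8
Taxable value = $887,650.8 − $41,900 = $845,750.8
Linden Unified SD: $845,750.8 × 0.01214 = $10,267.414712
Windmere Township: $845,750.8 × 0.00427 = $3,611.355916
City of Corbett: $845,750.8 × 0.0093 = $7,865.48244
Community College District: $845,750.8 × 0.00203 = $1,716.874124
Total = $23,461.127192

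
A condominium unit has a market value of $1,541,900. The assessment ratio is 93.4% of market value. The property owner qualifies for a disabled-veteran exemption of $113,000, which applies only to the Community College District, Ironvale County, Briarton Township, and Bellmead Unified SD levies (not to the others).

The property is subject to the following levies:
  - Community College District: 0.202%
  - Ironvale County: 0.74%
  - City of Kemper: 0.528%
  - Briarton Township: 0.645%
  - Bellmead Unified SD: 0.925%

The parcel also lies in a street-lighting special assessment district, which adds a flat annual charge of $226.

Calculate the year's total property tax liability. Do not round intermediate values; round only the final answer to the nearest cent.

Assessed value = $1,541,900 × 0.934 = $1,440,134.6
Community College District: ($1,440,134.6 − $113,000) × 0.00202 = $1,327,134.6 × 0.00202 = $2,680.811892
Ironvale County: ($1,440,134.6 − $113,000) × 0.0074 = $1,327,134.6 × 0.0074 = $9,820.79604
City of Kemper: $1,440,134.6 × 0.00528 = $7,603.910688
Briarton Township: ($1,440,134.6 − $113,000) × 0.00645 = $1,327,134.6 × 0.00645 = $8,560.01817
Bellmead Unified SD: ($1,440,134.6 − $113,000) × 0.00925 = $1,327,134.6 × 0.00925 = $12,275.99505
Levies subtotal = $40,941.53184
Total = $40,941.53184 + $226 = $41,167.53184

$41,167.53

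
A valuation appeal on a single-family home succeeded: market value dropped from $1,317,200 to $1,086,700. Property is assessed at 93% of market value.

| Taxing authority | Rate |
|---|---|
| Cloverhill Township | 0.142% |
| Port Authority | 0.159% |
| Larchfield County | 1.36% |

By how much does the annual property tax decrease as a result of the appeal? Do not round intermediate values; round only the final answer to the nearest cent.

$3,560.60

Old assessed value = $1,317,200 × 0.93 = $1,224,996
New assessed value = $1,086,700 × 0.93 = $1,010,631
Combined rate = 0.00142 + 0.00159 + 0.0136 = 0.01661
Old tax = $1,224,996 × 0.01661 = $20,347.18356
New tax = $1,010,631 × 0.01661 = $16,786.58091
Reduction = $20,347.18356 − $16,786.58091 = $3,560.60265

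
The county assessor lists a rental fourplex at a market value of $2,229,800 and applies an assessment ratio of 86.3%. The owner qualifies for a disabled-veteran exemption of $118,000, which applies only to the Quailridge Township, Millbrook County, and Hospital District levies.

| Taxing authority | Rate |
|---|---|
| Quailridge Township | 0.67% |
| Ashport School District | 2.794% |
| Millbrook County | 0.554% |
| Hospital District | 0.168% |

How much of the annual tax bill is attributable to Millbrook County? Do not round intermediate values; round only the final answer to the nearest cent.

Assessed value = $2,229,800 × 0.863 = $1,924,317.4
Millbrook County taxable value = $1,924,317.4 − $118,000 = $1,806,317.4
Millbrook County levy = $1,806,317.4 × 0.00554 = $10,006.998396

$10,007.00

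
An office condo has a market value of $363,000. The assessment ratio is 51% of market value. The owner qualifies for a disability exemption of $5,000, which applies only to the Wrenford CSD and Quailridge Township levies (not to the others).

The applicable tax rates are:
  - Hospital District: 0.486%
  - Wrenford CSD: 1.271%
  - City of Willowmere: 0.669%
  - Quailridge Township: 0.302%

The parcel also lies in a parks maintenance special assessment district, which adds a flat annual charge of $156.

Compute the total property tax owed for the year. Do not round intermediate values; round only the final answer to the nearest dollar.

$5,128

Assessed value = $363,000 × 0.51 = $185,130
Hospital District: $185,130 × 0.00486 = $899.7318
Wrenford CSD: ($185,130 − $5,000) × 0.01271 = $180,130 × 0.01271 = $2,289.4523
City of Willowmere: $185,130 × 0.00669 = $1,238.5197
Quailridge Township: ($185,130 − $5,000) × 0.00302 = $180,130 × 0.00302 = $543.9926
Levies subtotal = $4,971.6964
Total = $4,971.6964 + $156 = $5,127.6964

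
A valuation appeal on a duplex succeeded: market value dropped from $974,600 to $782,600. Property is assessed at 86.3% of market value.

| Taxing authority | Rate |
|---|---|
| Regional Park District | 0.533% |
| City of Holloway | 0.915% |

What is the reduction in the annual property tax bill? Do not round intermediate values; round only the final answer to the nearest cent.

Old assessed value = $974,600 × 0.863 = $841,079.8
New assessed value = $782,600 × 0.863 = $675,383.8
Combined rate = 0.00533 + 0.00915 = 0.01448
Old tax = $841,079.8 × 0.01448 = $12,178.835504
New tax = $675,383.8 × 0.01448 = $9,779.557424
Reduction = $12,178.835504 − $9,779.557424 = $2,399.27808

$2,399.28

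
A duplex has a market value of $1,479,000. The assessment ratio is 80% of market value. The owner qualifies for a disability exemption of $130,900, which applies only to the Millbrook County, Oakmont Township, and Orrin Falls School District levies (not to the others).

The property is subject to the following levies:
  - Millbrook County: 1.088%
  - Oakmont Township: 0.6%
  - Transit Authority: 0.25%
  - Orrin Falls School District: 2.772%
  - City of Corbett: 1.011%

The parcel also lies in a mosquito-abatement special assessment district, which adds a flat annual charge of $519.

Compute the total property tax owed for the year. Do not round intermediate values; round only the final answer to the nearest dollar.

Assessed value = $1,479,000 × 0.8 = $1,183,200
Millbrook County: ($1,183,200 − $130,900) × 0.01088 = $1,052,300 × 0.01088 = $11,449.024
Oakmont Township: ($1,183,200 − $130,900) × 0.006 = $1,052,300 × 0.006 = $6,313.8
Transit Authority: $1,183,200 × 0.0025 = $2,958
Orrin Falls School District: ($1,183,200 − $130,900) × 0.02772 = $1,052,300 × 0.02772 = $29,169.756
City of Corbett: $1,183,200 × 0.01011 = $11,962.152
Levies subtotal = $61,852.732
Total = $61,852.732 + $519 = $62,371.732

$62,372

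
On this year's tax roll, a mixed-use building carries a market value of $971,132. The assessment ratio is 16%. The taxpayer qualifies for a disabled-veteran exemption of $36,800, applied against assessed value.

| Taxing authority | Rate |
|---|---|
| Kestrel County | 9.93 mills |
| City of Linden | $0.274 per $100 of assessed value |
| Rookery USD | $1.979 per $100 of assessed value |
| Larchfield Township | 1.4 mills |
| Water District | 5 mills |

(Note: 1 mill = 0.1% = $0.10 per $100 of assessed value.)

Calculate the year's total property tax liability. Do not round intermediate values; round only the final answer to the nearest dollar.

Assessed value = $971,132 × 0.16 = $155,381.12
Taxable value = $155,381.12 − $36,800 = $118,581.12
Kestrel County: $118,581.12 × 0.00993 = $1,177.5105216
City of Linden: $118,581.12 × 0.00274 = $324.9122688
Rookery USD: $118,581.12 × 0.01979 = $2,346.7203648
Larchfield Township: $118,581.12 × 0.0014 = $166.013568
Water District: $118,581.12 × 0.005 = $592.9056
Total = $4,608.0623232

$4,608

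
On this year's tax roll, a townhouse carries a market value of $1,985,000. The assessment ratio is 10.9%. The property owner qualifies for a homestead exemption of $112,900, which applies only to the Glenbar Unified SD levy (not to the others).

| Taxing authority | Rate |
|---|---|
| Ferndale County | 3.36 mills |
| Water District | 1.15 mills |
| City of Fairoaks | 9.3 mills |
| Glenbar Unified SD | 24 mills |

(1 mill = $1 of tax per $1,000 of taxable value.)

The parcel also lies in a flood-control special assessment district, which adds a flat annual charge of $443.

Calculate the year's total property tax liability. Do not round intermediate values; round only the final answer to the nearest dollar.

$5,914

Assessed value = $1,985,000 × 0.109 = $216,365
Ferndale County: $216,365 × 0.00336 = $726.9864
Water District: $216,365 × 0.00115 = $248.81975
City of Fairoaks: $216,365 × 0.0093 = $2,012.1945
Glenbar Unified SD: ($216,365 − $112,900) × 0.024 = $103,465 × 0.024 = $2,483.16
Levies subtotal = $5,471.16065
Total = $5,471.16065 + $443 = $5,914.16065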